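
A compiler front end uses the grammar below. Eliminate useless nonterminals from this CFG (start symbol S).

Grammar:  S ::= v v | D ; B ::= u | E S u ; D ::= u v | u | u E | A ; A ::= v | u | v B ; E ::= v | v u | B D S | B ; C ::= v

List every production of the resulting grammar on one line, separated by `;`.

S ::= v v | D; B ::= u | E S u; D ::= u v | u | u E | A; A ::= v | u | v B; E ::= v | v u | B D S | B

Generating nonterminals: {A, B, C, D, E, S}.
Reachable from S after that: {A, B, D, E, S}.
Removed useless symbols: {C} and every production mentioning them.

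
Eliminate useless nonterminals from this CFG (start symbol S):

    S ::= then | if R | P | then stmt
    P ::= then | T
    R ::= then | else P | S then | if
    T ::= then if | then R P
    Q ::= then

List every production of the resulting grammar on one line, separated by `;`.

Generating nonterminals: {P, Q, R, S, T}.
Reachable from S after that: {P, R, S, T}.
Removed useless symbols: {Q} and every production mentioning them.

S ::= then | if R | P | then stmt; P ::= then | T; R ::= then | else P | S then | if; T ::= then if | then R P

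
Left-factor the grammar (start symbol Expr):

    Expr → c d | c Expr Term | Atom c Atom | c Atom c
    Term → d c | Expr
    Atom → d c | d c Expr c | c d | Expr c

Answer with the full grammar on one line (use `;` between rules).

Expr → Atom c Atom | c Expr1; Term → d c | Expr; Atom → c d | Expr c | d c Atom1; Expr1 → d | Expr Term | Atom c; Atom1 → ε | Expr c

Expr has alternatives sharing prefix 'c': factor to Expr → c Expr1 with Expr1 → d | Expr Term | Atom c.
Atom has alternatives sharing prefix 'd c': factor to Atom → d c Atom1 with Atom1 → ε | Expr c.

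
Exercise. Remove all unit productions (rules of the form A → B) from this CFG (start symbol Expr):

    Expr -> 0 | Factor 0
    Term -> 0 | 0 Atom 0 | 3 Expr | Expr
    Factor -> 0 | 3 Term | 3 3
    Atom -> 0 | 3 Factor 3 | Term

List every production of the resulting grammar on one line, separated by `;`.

Unit pairs: Atom ⇒* {Expr, Term}; Term ⇒* {Expr}.
For every A with A ⇒* B via unit rules, add B's non-unit alternatives to A; then delete every rule of the form X → Y.

Expr -> 0 | Factor 0; Term -> 0 | 0 Atom 0 | 3 Expr | Factor 0; Factor -> 0 | 3 Term | 3 3; Atom -> 0 | 0 Atom 0 | 3 Expr | 3 Factor 3 | Factor 0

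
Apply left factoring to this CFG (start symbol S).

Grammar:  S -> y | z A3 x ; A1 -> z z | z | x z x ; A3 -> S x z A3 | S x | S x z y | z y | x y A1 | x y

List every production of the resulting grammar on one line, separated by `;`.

A1 has alternatives sharing prefix 'z': factor to A1 → z A1' with A1' → z | ε.
A3 has alternatives sharing prefix 'S x': factor to A3 → S x A3' with A3' → z A3 | ε | z y.
A3 has alternatives sharing prefix 'x y': factor to A3 → x y A3'' with A3'' → A1 | ε.
A3' has alternatives sharing prefix 'z': factor to A3' → z A3''' with A3''' → A3 | y.

S -> y | z A3 x; A1 -> x z x | z A1'; A3 -> z y | S x A3' | x y A3''; A1' -> z | ε; A3' -> ε | z A3'''; A3'' -> A1 | ε; A3''' -> A3 | y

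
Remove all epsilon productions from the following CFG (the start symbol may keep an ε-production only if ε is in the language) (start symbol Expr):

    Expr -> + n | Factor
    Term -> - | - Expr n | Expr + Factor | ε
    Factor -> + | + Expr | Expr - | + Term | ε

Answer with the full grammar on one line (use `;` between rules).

The nullable symbols are {Expr, Factor, Term}.
ε ∈ L(G) since Expr is nullable, so keep Expr → ε.
For each production, add variants omitting each subset of nullable occurrences: Term → - Expr n gives - Expr n | - n. Term → Expr + Factor gives Expr + Factor | Expr + | + Factor | +. Factor → Expr - gives Expr - | -.

Expr -> + n | Factor | ε; Term -> - | - Expr n | - n | Expr + Factor | Expr + | + Factor | +; Factor -> + | + Expr | Expr - | - | + Term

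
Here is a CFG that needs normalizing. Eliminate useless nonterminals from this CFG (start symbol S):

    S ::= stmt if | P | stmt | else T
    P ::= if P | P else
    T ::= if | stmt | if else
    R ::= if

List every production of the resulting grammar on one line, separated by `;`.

Generating nonterminals: {R, S, T}.
Reachable from S after that: {S, T}.
Removed useless symbols: {P, R} and every production mentioning them.

S ::= stmt if | stmt | else T; T ::= if | stmt | if else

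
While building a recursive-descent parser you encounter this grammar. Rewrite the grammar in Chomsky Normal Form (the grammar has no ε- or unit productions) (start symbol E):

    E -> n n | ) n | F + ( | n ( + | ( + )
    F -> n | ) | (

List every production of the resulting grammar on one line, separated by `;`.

Introduce a nonterminal for each terminal appearing in a rule of length ≥ 2: X1 → n, X2 → ), X3 → +, X4 → (.
Binarize each right-hand side of length ≥ 3 by chaining fresh nonterminals (Y1, Y2, …): affected rules were E → F X3 X4; E → X1 X4 X3; E → X4 X3 X2.

E -> X1 X1 | X2 X1 | F Y1 | X1 Y2 | X4 Y3; F -> n | ) | (; X1 -> n; X2 -> ); X3 -> +; X4 -> (; Y1 -> X3 X4; Y2 -> X4 X3; Y3 -> X3 X2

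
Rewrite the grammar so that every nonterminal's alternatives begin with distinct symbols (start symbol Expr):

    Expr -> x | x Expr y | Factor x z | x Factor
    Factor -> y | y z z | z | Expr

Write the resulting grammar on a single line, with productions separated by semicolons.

Expr -> Factor x z | x Expr1; Factor -> z | Expr | y Factor1; Expr1 -> ε | Expr y | Factor; Factor1 -> ε | z z

Expr has alternatives sharing prefix 'x': factor to Expr → x Expr1 with Expr1 → ε | Expr y | Factor.
Factor has alternatives sharing prefix 'y': factor to Factor → y Factor1 with Factor1 → ε | z z.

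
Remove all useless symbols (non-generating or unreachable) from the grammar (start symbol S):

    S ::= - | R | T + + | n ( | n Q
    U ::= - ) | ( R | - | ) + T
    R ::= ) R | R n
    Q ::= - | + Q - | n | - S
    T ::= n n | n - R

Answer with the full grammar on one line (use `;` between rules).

S ::= - | T + + | n ( | n Q; Q ::= - | + Q - | n | - S; T ::= n n

Generating nonterminals: {Q, S, T, U}.
Reachable from S after that: {Q, S, T}.
Removed useless symbols: {R, U} and every production mentioning them.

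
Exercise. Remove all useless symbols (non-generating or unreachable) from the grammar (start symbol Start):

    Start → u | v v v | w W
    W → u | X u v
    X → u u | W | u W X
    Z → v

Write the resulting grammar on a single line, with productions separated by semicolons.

Generating nonterminals: {Start, W, X, Z}.
Reachable from Start after that: {Start, W, X}.
Removed useless symbols: {Z} and every production mentioning them.

Start → u | v v v | w W; W → u | X u v; X → u u | W | u W X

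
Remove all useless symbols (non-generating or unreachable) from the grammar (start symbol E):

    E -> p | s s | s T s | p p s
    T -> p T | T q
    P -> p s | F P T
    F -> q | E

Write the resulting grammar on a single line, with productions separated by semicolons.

E -> p | s s | p p s

Generating nonterminals: {E, F, P}.
Reachable from E after that: {E}.
Removed useless symbols: {F, P, T} and every production mentioning them.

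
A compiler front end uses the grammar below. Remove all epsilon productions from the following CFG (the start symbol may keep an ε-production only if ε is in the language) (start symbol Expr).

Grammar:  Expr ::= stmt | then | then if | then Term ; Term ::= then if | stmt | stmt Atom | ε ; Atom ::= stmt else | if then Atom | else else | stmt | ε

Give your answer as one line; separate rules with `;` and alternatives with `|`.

Expr ::= stmt | then | then if | then Term; Term ::= then if | stmt | stmt Atom; Atom ::= stmt else | if then Atom | if then | else else | stmt

Nullable nonterminals: {Atom, Term}.
ε ∉ L(G), so no ε-production is kept.
Expand every rule over subsets of its nullable positions: Atom → if then Atom gives if then Atom | if then.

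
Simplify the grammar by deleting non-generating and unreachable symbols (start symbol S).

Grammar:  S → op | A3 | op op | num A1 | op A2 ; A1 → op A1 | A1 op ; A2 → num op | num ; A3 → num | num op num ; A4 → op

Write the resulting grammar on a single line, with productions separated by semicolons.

Generating nonterminals: {A2, A3, A4, S}.
Reachable from S after that: {A2, A3, S}.
Removed useless symbols: {A1, A4} and every production mentioning them.

S → op | A3 | op op | op A2; A2 → num op | num; A3 → num | num op num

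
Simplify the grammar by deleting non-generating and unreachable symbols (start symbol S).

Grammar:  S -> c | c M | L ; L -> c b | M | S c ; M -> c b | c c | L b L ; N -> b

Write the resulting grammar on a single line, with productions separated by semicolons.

S -> c | c M | L; L -> c b | M | S c; M -> c b | c c | L b L

Generating nonterminals: {L, M, N, S}.
Reachable from S after that: {L, M, S}.
Removed useless symbols: {N} and every production mentioning them.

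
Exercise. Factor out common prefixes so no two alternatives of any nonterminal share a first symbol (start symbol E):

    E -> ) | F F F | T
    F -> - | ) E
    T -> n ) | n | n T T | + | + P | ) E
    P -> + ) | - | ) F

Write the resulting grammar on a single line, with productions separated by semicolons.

T has alternatives sharing prefix 'n': factor to T → n T' with T' → ) | ε | T T.
T has alternatives sharing prefix '+': factor to T → + T'' with T'' → ε | P.

E -> ) | F F F | T; F -> - | ) E; T -> ) E | n T' | + T''; P -> + ) | - | ) F; T' -> ) | ε | T T; T'' -> ε | P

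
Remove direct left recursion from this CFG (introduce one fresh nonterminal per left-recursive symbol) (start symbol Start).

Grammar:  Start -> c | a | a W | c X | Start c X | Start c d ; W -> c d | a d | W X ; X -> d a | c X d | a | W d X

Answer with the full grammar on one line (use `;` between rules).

Directly left-recursive nonterminals: Start, W.
For Start: α = {c X, c d}, β = {c, a, a W, c X}. Rewrite as Start → β Start1 and Start1 → α Start1 | ε.
For W: α = {X}, β = {c d, a d}. Rewrite as W → β W1 and W1 → α W1 | ε.

Start -> c Start1 | a Start1 | a W Start1 | c X Start1; W -> c d W1 | a d W1; X -> d a | c X d | a | W d X; Start1 -> c X Start1 | c d Start1 | ε; W1 -> X W1 | ε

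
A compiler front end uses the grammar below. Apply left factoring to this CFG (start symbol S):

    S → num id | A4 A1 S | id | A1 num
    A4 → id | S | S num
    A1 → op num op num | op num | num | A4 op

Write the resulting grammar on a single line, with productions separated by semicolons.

A4 has alternatives sharing prefix 'S': factor to A4 → S A4' with A4' → ε | num.
A1 has alternatives sharing prefix 'op num': factor to A1 → op num A1' with A1' → op num | ε.

S → num id | A4 A1 S | id | A1 num; A4 → id | S A4'; A1 → num | A4 op | op num A1'; A4' → ε | num; A1' → op num | ε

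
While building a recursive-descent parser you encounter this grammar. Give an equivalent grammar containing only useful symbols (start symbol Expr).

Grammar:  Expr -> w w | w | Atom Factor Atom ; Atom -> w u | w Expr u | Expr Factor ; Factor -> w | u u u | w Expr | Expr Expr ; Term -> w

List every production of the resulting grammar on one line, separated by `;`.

Generating nonterminals: {Atom, Expr, Factor, Term}.
Reachable from Expr after that: {Atom, Expr, Factor}.
Removed useless symbols: {Term} and every production mentioning them.

Expr -> w w | w | Atom Factor Atom; Atom -> w u | w Expr u | Expr Factor; Factor -> w | u u u | w Expr | Expr Expr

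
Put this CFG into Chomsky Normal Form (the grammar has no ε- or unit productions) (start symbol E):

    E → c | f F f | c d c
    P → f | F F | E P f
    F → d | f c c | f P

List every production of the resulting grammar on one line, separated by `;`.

Introduce a nonterminal for each terminal appearing in a rule of length ≥ 2: X1 → f, X2 → c, X3 → d.
Binarize each right-hand side of length ≥ 3 by chaining fresh nonterminals (Y1, Y2, …): affected rules were E → X1 F X1; E → X2 X3 X2; P → E P X1; F → X1 X2 X2.

E → c | X1 Y1 | X2 Y2; P → f | F F | E Y3; F → d | X1 Y4 | X1 P; X1 → f; X2 → c; X3 → d; Y1 → F X1; Y2 → X3 X2; Y3 → P X1; Y4 → X2 X2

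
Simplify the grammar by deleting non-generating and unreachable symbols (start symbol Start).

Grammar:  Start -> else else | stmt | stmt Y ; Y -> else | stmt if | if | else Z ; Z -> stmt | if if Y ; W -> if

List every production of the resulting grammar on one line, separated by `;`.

Generating nonterminals: {Start, W, Y, Z}.
Reachable from Start after that: {Start, Y, Z}.
Removed useless symbols: {W} and every production mentioning them.

Start -> else else | stmt | stmt Y; Y -> else | stmt if | if | else Z; Z -> stmt | if if Y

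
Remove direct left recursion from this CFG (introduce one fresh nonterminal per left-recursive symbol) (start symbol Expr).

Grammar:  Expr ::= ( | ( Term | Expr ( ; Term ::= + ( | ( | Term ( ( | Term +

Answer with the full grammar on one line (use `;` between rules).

Directly left-recursive nonterminals: Expr, Term.
For Expr: α = {(}, β = {(, ( Term}. Rewrite as Expr → β Expr1 and Expr1 → α Expr1 | ε.
For Term: α = {( (, +}, β = {+ (, (}. Rewrite as Term → β Term1 and Term1 → α Term1 | ε.

Expr ::= ( Expr1 | ( Term Expr1; Term ::= + ( Term1 | ( Term1; Expr1 ::= ( Expr1 | ε; Term1 ::= ( ( Term1 | + Term1 | ε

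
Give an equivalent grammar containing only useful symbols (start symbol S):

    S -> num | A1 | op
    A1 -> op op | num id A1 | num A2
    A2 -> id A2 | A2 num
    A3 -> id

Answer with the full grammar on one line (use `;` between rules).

S -> num | A1 | op; A1 -> op op | num id A1

Generating nonterminals: {A1, A3, S}.
Reachable from S after that: {A1, S}.
Removed useless symbols: {A2, A3} and every production mentioning them.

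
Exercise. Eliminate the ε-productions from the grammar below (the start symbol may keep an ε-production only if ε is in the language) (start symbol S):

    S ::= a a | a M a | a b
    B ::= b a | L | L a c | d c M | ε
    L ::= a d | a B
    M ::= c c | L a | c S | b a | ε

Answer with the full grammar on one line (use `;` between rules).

Nullable set = {B, M}.
ε ∉ L(G), so no ε-production is kept.
Add the nullable-subset variants: B → d c M gives d c M | d c. L → a B gives a B | a.

S ::= a a | a M a | a b; B ::= b a | L | L a c | d c M | d c; L ::= a d | a B | a; M ::= c c | L a | c S | b a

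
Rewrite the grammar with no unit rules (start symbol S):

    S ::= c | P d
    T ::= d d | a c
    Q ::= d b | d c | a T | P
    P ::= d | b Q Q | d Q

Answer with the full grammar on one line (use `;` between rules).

S ::= c | P d; T ::= d d | a c; Q ::= d | b Q Q | d Q | d b | d c | a T; P ::= d | b Q Q | d Q

Unit pairs: Q ⇒* {P}.
For each unit pair (A, B), copy every non-unit production of B to A, then drop all unit productions.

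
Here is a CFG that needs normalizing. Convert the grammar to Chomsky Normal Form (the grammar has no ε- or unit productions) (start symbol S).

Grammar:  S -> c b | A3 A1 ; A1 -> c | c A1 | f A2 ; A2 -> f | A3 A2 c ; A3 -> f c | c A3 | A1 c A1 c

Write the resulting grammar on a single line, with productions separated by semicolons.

S -> X1 X2 | A3 A1; A1 -> c | X1 A1 | X3 A2; A2 -> f | A3 Y1; A3 -> X3 X1 | X1 A3 | A1 Y2; X1 -> c; X2 -> b; X3 -> f; Y1 -> A2 X1; Y2 -> X1 Y3; Y3 -> A1 X1

Introduce a nonterminal for each terminal appearing in a rule of length ≥ 2: X1 → c, X2 → b, X3 → f.
Binarize each right-hand side of length ≥ 3 by chaining fresh nonterminals (Y1, Y2, …): affected rules were A2 → A3 A2 X1; A3 → A1 X1 A1 X1.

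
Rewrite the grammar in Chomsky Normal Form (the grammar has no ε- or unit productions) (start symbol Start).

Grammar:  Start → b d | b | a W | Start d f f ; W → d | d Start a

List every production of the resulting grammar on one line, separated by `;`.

Introduce a nonterminal for each terminal appearing in a rule of length ≥ 2: X1 → b, X2 → d, X3 → a, X4 → f.
Binarize each right-hand side of length ≥ 3 by chaining fresh nonterminals (Y1, Y2, …): affected rules were Start → Start X2 X4 X4; W → X2 Start X3.

Start → X1 X2 | b | X3 W | Start Y1; W → d | X2 Y3; X1 → b; X2 → d; X3 → a; X4 → f; Y1 → X2 Y2; Y2 → X4 X4; Y3 → Start X3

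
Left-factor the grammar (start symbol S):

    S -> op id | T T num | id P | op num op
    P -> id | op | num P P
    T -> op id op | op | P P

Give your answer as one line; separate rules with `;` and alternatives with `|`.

S has alternatives sharing prefix 'op': factor to S → op S' with S' → id | num op.
T has alternatives sharing prefix 'op': factor to T → op T' with T' → id op | ε.

S -> T T num | id P | op S'; P -> id | op | num P P; T -> P P | op T'; S' -> id | num op; T' -> id op | ε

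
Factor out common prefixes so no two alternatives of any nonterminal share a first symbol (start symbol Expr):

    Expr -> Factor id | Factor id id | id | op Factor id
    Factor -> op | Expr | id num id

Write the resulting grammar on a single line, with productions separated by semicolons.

Expr -> id | op Factor id | Factor id Expr1; Factor -> op | Expr | id num id; Expr1 -> ε | id

Expr has alternatives sharing prefix 'Factor id': factor to Expr → Factor id Expr1 with Expr1 → ε | id.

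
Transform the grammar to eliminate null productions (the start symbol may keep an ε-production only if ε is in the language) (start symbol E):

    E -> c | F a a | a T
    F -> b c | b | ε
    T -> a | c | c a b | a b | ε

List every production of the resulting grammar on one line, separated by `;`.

Nullable nonterminals: {F, T}.
ε ∉ L(G), so no ε-production is kept.
Add the nullable-subset variants: E → F a a gives F a a | a a. E → a T gives a T | a.

E -> c | F a a | a a | a T | a; F -> b c | b; T -> a | c | c a b | a b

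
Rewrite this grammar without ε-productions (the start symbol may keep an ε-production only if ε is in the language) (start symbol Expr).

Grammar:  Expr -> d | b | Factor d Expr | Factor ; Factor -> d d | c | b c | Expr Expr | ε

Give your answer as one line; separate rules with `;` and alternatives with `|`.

Nullable nonterminals: {Expr, Factor}.
ε ∈ L(G) since Expr is nullable, so keep Expr → ε.
For each production, add variants omitting each subset of nullable occurrences: Expr → Factor d Expr gives Factor d Expr | Factor d | d Expr. Factor → Expr Expr gives Expr Expr | Expr.

Expr -> d | b | Factor d Expr | Factor d | d Expr | Factor | ε; Factor -> d d | c | b c | Expr Expr | Expr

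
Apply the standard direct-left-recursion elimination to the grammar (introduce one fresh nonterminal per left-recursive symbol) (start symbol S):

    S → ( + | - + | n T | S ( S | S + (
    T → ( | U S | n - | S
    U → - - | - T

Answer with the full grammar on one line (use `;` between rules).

S → ( + S' | - + S' | n T S'; T → ( | U S | n - | S; U → - - | - T; S' → ( S S' | + ( S' | ε

Left recursion appears on S.
For S: α = {( S, + (}, β = {( +, - +, n T}. Rewrite as S → β S' and S' → α S' | ε.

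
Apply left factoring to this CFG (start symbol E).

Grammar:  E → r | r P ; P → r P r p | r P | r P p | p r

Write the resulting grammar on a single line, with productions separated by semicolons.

E → r E'; P → p r | r P P'; E' → ε | P; P' → r p | ε | p

E has alternatives sharing prefix 'r': factor to E → r E' with E' → ε | P.
P has alternatives sharing prefix 'r P': factor to P → r P P' with P' → r p | ε | p.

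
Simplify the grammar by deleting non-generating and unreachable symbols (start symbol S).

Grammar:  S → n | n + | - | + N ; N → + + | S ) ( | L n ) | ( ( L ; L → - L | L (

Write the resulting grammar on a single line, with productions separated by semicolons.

S → n | n + | - | + N; N → + + | S ) (

Generating nonterminals: {N, S}.
Reachable from S after that: {N, S}.
Removed useless symbols: {L} and every production mentioning them.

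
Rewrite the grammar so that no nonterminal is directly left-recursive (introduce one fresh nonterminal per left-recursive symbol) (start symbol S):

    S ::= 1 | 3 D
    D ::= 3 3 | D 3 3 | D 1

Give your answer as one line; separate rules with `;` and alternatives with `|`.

S ::= 1 | 3 D; D ::= 3 3 D'; D' ::= 3 3 D' | 1 D' | epsilon

Directly left-recursive nonterminal: D.
For D: α = {3 3, 1}, β = {3 3}. Rewrite as D → β D' and D' → α D' | ε.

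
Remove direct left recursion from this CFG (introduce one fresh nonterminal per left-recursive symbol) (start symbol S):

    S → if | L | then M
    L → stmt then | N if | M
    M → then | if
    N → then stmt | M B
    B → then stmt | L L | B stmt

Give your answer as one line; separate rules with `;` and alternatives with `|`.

S → if | L | then M; L → stmt then | N if | M; M → then | if; N → then stmt | M B; B → then stmt B' | L L B'; B' → stmt B' | epsilon

Left recursion appears on B.
For B: α = {stmt}, β = {then stmt, L L}. Rewrite as B → β B' and B' → α B' | ε.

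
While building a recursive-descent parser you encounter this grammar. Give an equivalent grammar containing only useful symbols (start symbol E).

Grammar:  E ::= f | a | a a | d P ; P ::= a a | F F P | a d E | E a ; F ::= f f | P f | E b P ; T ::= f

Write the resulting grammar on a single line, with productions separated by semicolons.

E ::= f | a | a a | d P; P ::= a a | F F P | a d E | E a; F ::= f f | P f | E b P

Generating nonterminals: {E, F, P, T}.
Reachable from E after that: {E, F, P}.
Removed useless symbols: {T} and every production mentioning them.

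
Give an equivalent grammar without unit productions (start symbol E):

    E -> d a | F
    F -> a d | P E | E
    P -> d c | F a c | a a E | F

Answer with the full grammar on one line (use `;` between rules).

E -> d a | a d | P E; F -> d a | a d | P E; P -> d a | a d | P E | d c | F a c | a a E

Unit pairs: E ⇒* {F}; F ⇒* {E}; P ⇒* {E, F}.
For every A with A ⇒* B via unit rules, add B's non-unit alternatives to A; then delete every rule of the form X → Y.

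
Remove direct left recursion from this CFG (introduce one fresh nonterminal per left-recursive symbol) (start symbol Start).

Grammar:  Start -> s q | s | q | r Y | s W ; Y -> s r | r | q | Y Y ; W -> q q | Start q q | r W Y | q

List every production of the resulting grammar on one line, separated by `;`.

Y is directly left-recursive.
For Y: α = {Y}, β = {s r, r, q}. Rewrite as Y → β Y1 and Y1 → α Y1 | ε.

Start -> s q | s | q | r Y | s W; Y -> s r Y1 | r Y1 | q Y1; W -> q q | Start q q | r W Y | q; Y1 -> Y Y1 | ε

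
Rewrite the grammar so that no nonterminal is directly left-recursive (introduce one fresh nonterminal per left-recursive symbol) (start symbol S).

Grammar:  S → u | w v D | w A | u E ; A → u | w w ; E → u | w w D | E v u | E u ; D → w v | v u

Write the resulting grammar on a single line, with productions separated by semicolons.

Left recursion appears on E.
For E: α = {v u, u}, β = {u, w w D}. Rewrite as E → β E' and E' → α E' | ε.

S → u | w v D | w A | u E; A → u | w w; E → u E' | w w D E'; D → w v | v u; E' → v u E' | u E' | ε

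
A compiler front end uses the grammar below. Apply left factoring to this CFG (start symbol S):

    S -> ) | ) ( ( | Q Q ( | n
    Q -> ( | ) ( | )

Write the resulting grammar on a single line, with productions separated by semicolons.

S has alternatives sharing prefix ')': factor to S → ) S' with S' → ε | ( (.
Q has alternatives sharing prefix ')': factor to Q → ) Q' with Q' → ( | ε.

S -> Q Q ( | n | ) S'; Q -> ( | ) Q'; S' -> ε | ( (; Q' -> ( | ε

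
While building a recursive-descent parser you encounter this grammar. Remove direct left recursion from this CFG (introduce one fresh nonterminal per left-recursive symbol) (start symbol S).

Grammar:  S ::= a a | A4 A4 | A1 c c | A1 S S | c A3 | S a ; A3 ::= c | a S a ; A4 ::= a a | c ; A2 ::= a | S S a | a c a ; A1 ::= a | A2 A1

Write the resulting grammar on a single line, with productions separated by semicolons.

Directly left-recursive nonterminal: S.
For S: α = {a}, β = {a a, A4 A4, A1 c c, A1 S S, c A3}. Rewrite as S → β S' and S' → α S' | ε.

S ::= a a S' | A4 A4 S' | A1 c c S' | A1 S S S' | c A3 S'; A3 ::= c | a S a; A4 ::= a a | c; A2 ::= a | S S a | a c a; A1 ::= a | A2 A1; S' ::= a S' | ε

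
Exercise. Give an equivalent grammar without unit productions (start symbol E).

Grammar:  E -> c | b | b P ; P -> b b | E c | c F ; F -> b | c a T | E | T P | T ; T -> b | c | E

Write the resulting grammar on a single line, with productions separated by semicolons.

Unit pairs: F ⇒* {E, T}; T ⇒* {E}.
For every A with A ⇒* B via unit rules, add B's non-unit alternatives to A; then delete every rule of the form X → Y.

E -> c | b | b P; P -> b b | E c | c F; F -> c | b | b P | c a T | T P; T -> c | b | b P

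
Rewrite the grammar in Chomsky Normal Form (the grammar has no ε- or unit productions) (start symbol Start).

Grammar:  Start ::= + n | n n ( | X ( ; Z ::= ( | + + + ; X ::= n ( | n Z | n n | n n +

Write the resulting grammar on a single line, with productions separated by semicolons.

Start ::= X1 X2 | X2 Y1 | X X3; Z ::= ( | X1 Y2; X ::= X2 X3 | X2 Z | X2 X2 | X2 Y3; X1 ::= +; X2 ::= n; X3 ::= (; Y1 ::= X2 X3; Y2 ::= X1 X1; Y3 ::= X2 X1

Introduce a nonterminal for each terminal appearing in a rule of length ≥ 2: X1 → +, X2 → n, X3 → (.
Binarize each right-hand side of length ≥ 3 by chaining fresh nonterminals (Y1, Y2, …): affected rules were Start → X2 X2 X3; Z → X1 X1 X1; X → X2 X2 X1.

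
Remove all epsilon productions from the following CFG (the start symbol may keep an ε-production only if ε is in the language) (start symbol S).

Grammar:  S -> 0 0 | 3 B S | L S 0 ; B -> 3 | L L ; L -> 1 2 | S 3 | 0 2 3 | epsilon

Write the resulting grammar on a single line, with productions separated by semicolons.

The nullable symbols are {B, L}.
ε ∉ L(G), so no ε-production is kept.
Expand every rule over subsets of its nullable positions: S → 3 B S gives 3 B S | 3 S. S → L S 0 gives L S 0 | S 0. B → L L gives L L | L.

S -> 0 0 | 3 B S | 3 S | L S 0 | S 0; B -> 3 | L L | L; L -> 1 2 | S 3 | 0 2 3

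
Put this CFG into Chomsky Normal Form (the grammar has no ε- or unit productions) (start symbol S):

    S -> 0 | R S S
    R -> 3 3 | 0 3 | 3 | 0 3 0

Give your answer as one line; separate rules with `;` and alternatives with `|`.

Introduce a nonterminal for each terminal appearing in a rule of length ≥ 2: X1 → 3, X2 → 0.
Binarize each right-hand side of length ≥ 3 by chaining fresh nonterminals (Y1, Y2, …): affected rules were S → R S S; R → X2 X1 X2.

S -> 0 | R Y1; R -> X1 X1 | X2 X1 | 3 | X2 Y2; X1 -> 3; X2 -> 0; Y1 -> S S; Y2 -> X1 X2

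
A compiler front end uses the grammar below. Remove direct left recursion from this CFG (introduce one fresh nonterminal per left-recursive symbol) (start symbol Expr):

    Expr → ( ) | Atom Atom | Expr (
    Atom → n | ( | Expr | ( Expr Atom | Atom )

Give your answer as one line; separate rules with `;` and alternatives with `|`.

Expr, Atom are directly left-recursive.
For Expr: α = {(}, β = {( ), Atom Atom}. Rewrite as Expr → β Expr1 and Expr1 → α Expr1 | ε.
For Atom: α = {)}, β = {n, (, Expr, ( Expr Atom}. Rewrite as Atom → β Atom1 and Atom1 → α Atom1 | ε.

Expr → ( ) Expr1 | Atom Atom Expr1; Atom → n Atom1 | ( Atom1 | Expr Atom1 | ( Expr Atom Atom1; Expr1 → ( Expr1 | ε; Atom1 → ) Atom1 | ε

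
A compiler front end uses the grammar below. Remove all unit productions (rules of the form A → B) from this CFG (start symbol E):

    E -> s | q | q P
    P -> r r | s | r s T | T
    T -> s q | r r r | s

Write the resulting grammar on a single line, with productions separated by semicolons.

Unit pairs: P ⇒* {T}.
Replace each nonterminal's rules with the union of the non-unit rules of every nonterminal it unit-derives.

E -> s | q | q P; P -> r r | s | r s T | s q | r r r; T -> s q | r r r | s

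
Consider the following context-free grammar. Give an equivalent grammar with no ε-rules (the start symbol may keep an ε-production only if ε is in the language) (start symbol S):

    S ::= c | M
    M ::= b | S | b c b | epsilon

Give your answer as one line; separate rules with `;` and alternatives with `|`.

S ::= c | M | epsilon; M ::= b | S | b c b

The nullable symbols are {M, S}.
ε ∈ L(G) since S is nullable, so keep S → ε.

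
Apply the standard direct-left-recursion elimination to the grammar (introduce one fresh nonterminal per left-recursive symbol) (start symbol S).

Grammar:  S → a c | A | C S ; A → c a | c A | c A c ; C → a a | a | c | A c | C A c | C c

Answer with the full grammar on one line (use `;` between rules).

S → a c | A | C S; A → c a | c A | c A c; C → a a C' | a C' | c C' | A c C'; C' → A c C' | c C' | ε

C is directly left-recursive.
For C: α = {A c, c}, β = {a a, a, c, A c}. Rewrite as C → β C' and C' → α C' | ε.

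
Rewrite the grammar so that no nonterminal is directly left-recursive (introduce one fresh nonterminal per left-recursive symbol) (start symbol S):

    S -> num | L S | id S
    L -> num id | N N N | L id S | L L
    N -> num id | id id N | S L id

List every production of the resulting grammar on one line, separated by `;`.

Directly left-recursive nonterminal: L.
For L: α = {id S, L}, β = {num id, N N N}. Rewrite as L → β L' and L' → α L' | ε.

S -> num | L S | id S; L -> num id L' | N N N L'; N -> num id | id id N | S L id; L' -> id S L' | L L' | ε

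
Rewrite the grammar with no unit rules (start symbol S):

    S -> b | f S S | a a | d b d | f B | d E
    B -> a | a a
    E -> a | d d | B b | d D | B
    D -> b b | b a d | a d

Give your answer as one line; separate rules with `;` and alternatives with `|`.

S -> b | f S S | a a | d b d | f B | d E; B -> a | a a; E -> a | a a | d d | B b | d D; D -> b b | b a d | a d

Unit pairs: E ⇒* {B}.
For every A with A ⇒* B via unit rules, add B's non-unit alternatives to A; then delete every rule of the form X → Y.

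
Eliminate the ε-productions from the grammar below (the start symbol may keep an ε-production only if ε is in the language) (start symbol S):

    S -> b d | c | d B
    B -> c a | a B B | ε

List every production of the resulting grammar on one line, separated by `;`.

The nullable symbols are {B}.
ε ∉ L(G), so no ε-production is kept.
Expand every rule over subsets of its nullable positions: S → d B gives d B | d. B → a B B gives a B B | a B | a.

S -> b d | c | d B | d; B -> c a | a B B | a B | a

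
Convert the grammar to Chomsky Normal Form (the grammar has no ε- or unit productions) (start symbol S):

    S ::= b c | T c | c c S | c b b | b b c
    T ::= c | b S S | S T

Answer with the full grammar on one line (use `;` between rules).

S ::= X1 X2 | T X2 | X2 Y1 | X2 Y2 | X1 Y3; T ::= c | X1 Y4 | S T; X1 ::= b; X2 ::= c; Y1 ::= X2 S; Y2 ::= X1 X1; Y3 ::= X1 X2; Y4 ::= S S

Introduce a nonterminal for each terminal appearing in a rule of length ≥ 2: X1 → b, X2 → c.
Binarize each right-hand side of length ≥ 3 by chaining fresh nonterminals (Y1, Y2, …): affected rules were S → X2 X2 S; S → X2 X1 X1; S → X1 X1 X2; T → X1 S S.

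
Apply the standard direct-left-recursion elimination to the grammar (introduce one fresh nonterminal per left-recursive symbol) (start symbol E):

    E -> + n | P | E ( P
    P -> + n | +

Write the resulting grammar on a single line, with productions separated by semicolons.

E -> + n E' | P E'; P -> + n | +; E' -> ( P E' | ε

Left recursion appears on E.
For E: α = {( P}, β = {+ n, P}. Rewrite as E → β E' and E' → α E' | ε.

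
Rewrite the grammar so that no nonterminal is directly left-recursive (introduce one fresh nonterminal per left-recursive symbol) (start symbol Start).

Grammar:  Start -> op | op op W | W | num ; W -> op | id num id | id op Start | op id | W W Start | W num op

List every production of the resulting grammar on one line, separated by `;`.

Start -> op | op op W | W | num; W -> op W1 | id num id W1 | id op Start W1 | op id W1; W1 -> W Start W1 | num op W1 | ε

Directly left-recursive nonterminal: W.
For W: α = {W Start, num op}, β = {op, id num id, id op Start, op id}. Rewrite as W → β W1 and W1 → α W1 | ε.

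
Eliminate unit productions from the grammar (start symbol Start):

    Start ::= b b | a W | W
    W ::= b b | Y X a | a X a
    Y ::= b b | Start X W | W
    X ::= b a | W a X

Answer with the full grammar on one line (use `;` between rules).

Start ::= b b | a W | Y X a | a X a; W ::= b b | Y X a | a X a; Y ::= b b | Y X a | a X a | Start X W; X ::= b a | W a X

Unit pairs: Start ⇒* {W}; Y ⇒* {W}.
For each unit pair (A, B), copy every non-unit production of B to A, then drop all unit productions.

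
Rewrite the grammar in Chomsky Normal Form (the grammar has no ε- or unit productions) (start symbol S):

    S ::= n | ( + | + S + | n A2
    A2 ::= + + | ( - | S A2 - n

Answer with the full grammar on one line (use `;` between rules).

Introduce a nonterminal for each terminal appearing in a rule of length ≥ 2: X1 → (, X2 → +, X3 → n, X4 → -.
Binarize each right-hand side of length ≥ 3 by chaining fresh nonterminals (Y1, Y2, …): affected rules were S → X2 S X2; A2 → S A2 X4 X3.

S ::= n | X1 X2 | X2 Y1 | X3 A2; A2 ::= X2 X2 | X1 X4 | S Y2; X1 ::= (; X2 ::= +; X3 ::= n; X4 ::= -; Y1 ::= S X2; Y2 ::= A2 Y3; Y3 ::= X4 X3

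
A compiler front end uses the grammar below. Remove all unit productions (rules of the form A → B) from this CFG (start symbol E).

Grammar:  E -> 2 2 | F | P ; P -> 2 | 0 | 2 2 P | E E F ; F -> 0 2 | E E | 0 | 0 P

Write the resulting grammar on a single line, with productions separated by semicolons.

E -> 2 2 | 0 2 | E E | 0 | 0 P | 2 | 2 2 P | E E F; P -> 2 | 0 | 2 2 P | E E F; F -> 0 2 | E E | 0 | 0 P

Unit pairs: E ⇒* {F, P}.
For every A with A ⇒* B via unit rules, add B's non-unit alternatives to A; then delete every rule of the form X → Y.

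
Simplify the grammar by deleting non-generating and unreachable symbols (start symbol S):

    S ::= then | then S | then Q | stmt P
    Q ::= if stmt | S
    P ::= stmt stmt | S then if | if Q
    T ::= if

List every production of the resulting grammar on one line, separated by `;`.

S ::= then | then S | then Q | stmt P; Q ::= if stmt | S; P ::= stmt stmt | S then if | if Q

Generating nonterminals: {P, Q, S, T}.
Reachable from S after that: {P, Q, S}.
Removed useless symbols: {T} and every production mentioning them.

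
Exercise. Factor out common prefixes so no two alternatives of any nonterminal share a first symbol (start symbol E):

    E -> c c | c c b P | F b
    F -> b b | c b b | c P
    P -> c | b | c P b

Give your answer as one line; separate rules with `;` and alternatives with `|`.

E has alternatives sharing prefix 'c c': factor to E → c c E' with E' → ε | b P.
F has alternatives sharing prefix 'c': factor to F → c F' with F' → b b | P.
P has alternatives sharing prefix 'c': factor to P → c P' with P' → ε | P b.

E -> F b | c c E'; F -> b b | c F'; P -> b | c P'; E' -> ε | b P; F' -> b b | P; P' -> ε | P b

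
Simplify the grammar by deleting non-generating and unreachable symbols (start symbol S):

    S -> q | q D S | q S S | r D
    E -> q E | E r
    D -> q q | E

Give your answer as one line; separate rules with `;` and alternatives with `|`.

S -> q | q D S | q S S | r D; D -> q q

Generating nonterminals: {D, S}.
Reachable from S after that: {D, S}.
Removed useless symbols: {E} and every production mentioning them.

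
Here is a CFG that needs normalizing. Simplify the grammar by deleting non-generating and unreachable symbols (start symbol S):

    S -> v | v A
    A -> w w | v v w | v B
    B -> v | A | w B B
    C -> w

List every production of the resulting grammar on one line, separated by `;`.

S -> v | v A; A -> w w | v v w | v B; B -> v | A | w B B

Generating nonterminals: {A, B, C, S}.
Reachable from S after that: {A, B, S}.
Removed useless symbols: {C} and every production mentioning them.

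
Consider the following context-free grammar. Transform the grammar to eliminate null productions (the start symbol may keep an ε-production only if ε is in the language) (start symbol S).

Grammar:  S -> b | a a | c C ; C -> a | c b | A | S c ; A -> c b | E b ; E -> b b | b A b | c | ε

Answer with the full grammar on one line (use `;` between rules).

Nullable set = {E}.
ε ∉ L(G), so no ε-production is kept.
Add the nullable-subset variants: A → E b gives E b | b.

S -> b | a a | c C; C -> a | c b | A | S c; A -> c b | E b | b; E -> b b | b A b | c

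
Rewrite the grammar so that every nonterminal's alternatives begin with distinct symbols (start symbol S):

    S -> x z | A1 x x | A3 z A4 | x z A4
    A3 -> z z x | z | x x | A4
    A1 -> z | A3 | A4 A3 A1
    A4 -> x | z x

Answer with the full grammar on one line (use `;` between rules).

S -> A1 x x | A3 z A4 | x z S'; A3 -> x x | A4 | z A3'; A1 -> z | A3 | A4 A3 A1; A4 -> x | z x; S' -> ε | A4; A3' -> z x | ε

S has alternatives sharing prefix 'x z': factor to S → x z S' with S' → ε | A4.
A3 has alternatives sharing prefix 'z': factor to A3 → z A3' with A3' → z x | ε.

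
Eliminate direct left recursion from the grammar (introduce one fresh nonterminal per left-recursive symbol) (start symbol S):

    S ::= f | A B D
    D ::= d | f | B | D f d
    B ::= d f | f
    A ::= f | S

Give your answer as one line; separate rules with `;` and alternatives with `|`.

S ::= f | A B D; D ::= d D' | f D' | B D'; B ::= d f | f; A ::= f | S; D' ::= f d D' | epsilon

D is directly left-recursive.
For D: α = {f d}, β = {d, f, B}. Rewrite as D → β D' and D' → α D' | ε.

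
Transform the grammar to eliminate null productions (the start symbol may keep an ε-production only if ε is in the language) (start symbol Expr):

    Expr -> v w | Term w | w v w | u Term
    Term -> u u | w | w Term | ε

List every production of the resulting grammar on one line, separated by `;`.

Expr -> v w | Term w | w | w v w | u Term | u; Term -> u u | w | w Term

Nullable set = {Term}.
ε ∉ L(G), so no ε-production is kept.
Add the nullable-subset variants: Expr → Term w gives Term w | w. Expr → u Term gives u Term | u.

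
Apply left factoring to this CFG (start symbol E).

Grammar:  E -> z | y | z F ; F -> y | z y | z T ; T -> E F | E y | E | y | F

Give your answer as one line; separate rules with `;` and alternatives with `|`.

E -> y | z E'; F -> y | z F'; T -> y | F | E T'; E' -> ε | F; F' -> y | T; T' -> F | y | ε

E has alternatives sharing prefix 'z': factor to E → z E' with E' → ε | F.
F has alternatives sharing prefix 'z': factor to F → z F' with F' → y | T.
T has alternatives sharing prefix 'E': factor to T → E T' with T' → F | y | ε.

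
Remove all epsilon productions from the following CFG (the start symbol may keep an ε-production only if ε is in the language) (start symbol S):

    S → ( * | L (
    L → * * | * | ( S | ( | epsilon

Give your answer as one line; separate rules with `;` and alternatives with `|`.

S → ( * | L ( | (; L → * * | * | ( S | (

The nullable symbols are {L}.
ε ∉ L(G), so no ε-production is kept.
Add the nullable-subset variants: S → L ( gives L ( | (.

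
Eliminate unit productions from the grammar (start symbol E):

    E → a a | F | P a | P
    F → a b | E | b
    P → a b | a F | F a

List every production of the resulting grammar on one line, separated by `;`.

Unit pairs: E ⇒* {F, P}; F ⇒* {E, P}.
For every A with A ⇒* B via unit rules, add B's non-unit alternatives to A; then delete every rule of the form X → Y.

E → a a | P a | a b | b | a F | F a; F → a a | P a | a b | b | a F | F a; P → a b | a F | F a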